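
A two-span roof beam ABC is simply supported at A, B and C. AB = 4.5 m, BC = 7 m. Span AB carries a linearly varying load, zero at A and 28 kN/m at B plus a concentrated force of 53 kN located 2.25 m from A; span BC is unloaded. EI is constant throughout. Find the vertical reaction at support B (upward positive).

R_B = 80.29 kN

Release continuity at B by inserting a hinge; the redundant is the internal moment M_B. The primary structure is two simply-supported spans AB and BC.
End slopes at the hinge B, treating each span as simply supported:
  span AB: triangular load, peak 28: w₀L³/(45EI) = 56.7/EI
  span AB: point load 53 at a = 2.25: Pab(L + a)/(6LEI) = 67.08/EI
  relative rotation θ_0 = (123.8 + 0)/EI = 123.8/EI
A unit hogging moment at B produces rotation L₁/(3EI) + L₂/(3EI) = 3.833/EI.
Compatibility: M_B·(L₁+L₂)/(3EI) = θ_0, giving M_B = 32.29 kN·m (hogging).
Span AB, ΣM about A with M_B applied at B: R_B^{AB}·4.5 = 308.2 + 32.29, so R_B^{AB} = 75.68 kN and R_A = 116 − 75.68 = 40.32 kN.
Span BC, ΣM about C: R_B^{BC}·7 = 0 + 32.29, so R_B^{BC} = 4.613 kN and R_C = 0 − 4.613 = -4.613 kN.
R_B = 75.68 + 4.613 = 80.29 kN.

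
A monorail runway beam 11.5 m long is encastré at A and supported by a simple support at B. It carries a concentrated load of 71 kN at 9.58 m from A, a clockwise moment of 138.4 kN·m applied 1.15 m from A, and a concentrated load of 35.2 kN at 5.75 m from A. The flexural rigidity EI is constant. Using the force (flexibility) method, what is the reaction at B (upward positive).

Take the reaction at B as the redundant and release it; the primary structure is a cantilever fixed at A.
Free-end deflection of the primary structure under the applied loading (downward +):
  point load 71 at a = 9.58: Pa²(3L − a)/(6EI) = 27064/EI
  clockwise couple 138.4 at a = 1.15: M₀a(2L − a)/(2EI) = 1739/EI
  point load 35.2 at a = 5.75: Pa²(3L − a)/(6EI) = 5577/EI
  δ_0 = 34379/EI
Flexibility coefficient — unit upward force at B: δ_{BB} = L³/(3EI) = 507/EI.
Compatibility at B: δ_0 − R_B·δ_{BB} = 0, so R_B = 34379/507 = 67.81 kN.

R_B = 67.81 kN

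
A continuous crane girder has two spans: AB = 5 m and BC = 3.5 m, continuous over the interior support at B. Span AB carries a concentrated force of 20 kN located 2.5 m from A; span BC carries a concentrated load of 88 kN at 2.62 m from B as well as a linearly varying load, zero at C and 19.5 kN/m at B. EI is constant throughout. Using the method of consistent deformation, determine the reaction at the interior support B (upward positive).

R_B = 70.67 kN

Take M_B as the redundant. Released structure: two simple spans AB and BC with a hinge at B.
End slopes at the hinge B, treating each span as simply supported:
  span AB: point load 20 at a = 2.5: Pab(L + a)/(6LEI) = 31.25/EI
  span BC: point load 88 at a = 2.62: Pab(L + b)/(6LEI) = 42.32/EI
  span BC: triangular load, peak 19.5: w₀L³/(45EI) = 18.58/EI
  relative rotation θ_0 = (31.25 + 60.9)/EI = 92.15/EI
A unit hogging moment at B produces rotation L₁/(3EI) + L₂/(3EI) = 2.833/EI.
Slope continuity at B: θ_0 = M_B·2.833/EI, so M_B = 92.15/2.833 = 32.52 kN·m (hogging).
Span AB, ΣM about A with M_B applied at B: R_B^{AB}·5 = 50 + 32.52, so R_B^{AB} = 16.5 kN and R_A = 20 − 16.5 = 3.496 kN.
Span BC, ΣM about C: R_B^{BC}·3.5 = 157.1 + 32.52, so R_B^{BC} = 54.17 kN and R_C = 122.1 − 54.17 = 67.96 kN.
R_B = 16.5 + 54.17 = 70.67 kN.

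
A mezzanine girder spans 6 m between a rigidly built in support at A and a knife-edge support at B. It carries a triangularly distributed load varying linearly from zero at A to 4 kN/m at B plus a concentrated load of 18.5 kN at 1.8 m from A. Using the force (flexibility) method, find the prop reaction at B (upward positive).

Release the roller at B. Primary structure: cantilever fixed at A.
Primary-structure tip deflection at B by superposition:
  triangular load, peak 4 at the free end: 11w₀L⁴/(120EI) = 475.2/EI
  point load 18.5 at a = 1.8: Pa²(3L − a)/(6EI) = 161.8/EI
  δ_0 = 637/EI
Flexibility coefficient — unit upward force at B: δ_{BB} = L³/(3EI) = 72/EI.
The prop prevents deflection at B: R_B = δ_0/δ_{BB} = 637/72 = 8.848 kN.

R_B = 8.848 kN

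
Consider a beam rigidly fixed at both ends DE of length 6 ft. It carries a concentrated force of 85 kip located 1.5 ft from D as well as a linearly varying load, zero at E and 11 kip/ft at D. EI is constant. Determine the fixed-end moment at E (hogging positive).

Take the two fixed-end moments M_D, M_E as redundants; the released structure is the simple span DE.
Simple-span end rotations at D and E under the given loads:
  at D: point load 85 at a = 1.5: Pab(L + b)/(6LEI) = 167.3/EI
  at E: point load 85 at a = 1.5: Pab(L + a)/(6LEI) = 119.5/EI
  at D: triangular load, peak 11: w₀L³/(45EI) = 52.8/EI
  at E: triangular load, peak 11: 7w₀L³/(360EI) = 46.2/EI
  θ_D0 = 220.1/EI,  θ_E0 = 165.7/EI
Flexibility coefficients: a unit moment at one end gives L/(3EI) there and L/(6EI) at the far end, so f₁₁ = f₂₂ = 2/EI and f₁₂ = f₂₁ = 1/EI.
Compatibility — zero rotation at each built-in end:
  2 M_D + 1 M_E = 220.1
  1 M_D + 2 M_E = 165.7
Solving the pair gives M_D = 91.52 kip·ft and M_E = 37.11 kip·ft (hogging).

M_E = 37.11 kip·ft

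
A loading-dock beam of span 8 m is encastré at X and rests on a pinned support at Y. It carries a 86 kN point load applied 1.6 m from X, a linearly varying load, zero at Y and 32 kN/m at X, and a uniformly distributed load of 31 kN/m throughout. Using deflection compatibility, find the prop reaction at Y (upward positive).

Choose R_Y as the redundant. The primary structure is the cantilever fixed at X.
Deflection at Y on the released cantilever, summing each load's contribution:
  point load 86 at a = 1.6: Pa²(3L − a)/(6EI) = 821.9/EI
  triangular load, peak 32 at the fixed end: w₀L⁴/(30EI) = 4369/EI
  UDL 31: wL⁴/(8EI) = 15872/EI
  δ_0 = 21063/EI
Tip deflection under a unit load at Y: L³/(3EI) = 170.7/EI.
Compatibility at Y: δ_0 − R_Y·δ_{YY} = 0, so R_Y = 21063/170.7 = 123.4 kN.

R_Y = 123.4 kN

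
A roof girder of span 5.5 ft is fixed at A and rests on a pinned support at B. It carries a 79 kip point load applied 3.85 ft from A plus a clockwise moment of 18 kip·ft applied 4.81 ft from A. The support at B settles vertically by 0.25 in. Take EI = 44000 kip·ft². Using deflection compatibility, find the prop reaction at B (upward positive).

R_B = 32.82 kip

Remove the prop at B; the released (primary) structure is a cantilever built in at A.
Primary-structure tip deflection at B by superposition:
  point load 79 at a = 3.85: Pa²(3L − a)/(6EI) = 2469/EI
  clockwise couple 18 at a = 4.81: M₀a(2L − a)/(2EI) = 268/EI
  δ_0 = 2737/EI
Tip deflection under a unit load at B: L³/(3EI) = 55.46/EI.
With EI = 44000 kip·ft²: δ_0 = 0.062199 ft and δ_{BB} = 0.00126 ft/kip.
Compatibility — the beam at B must follow the support down by 0.02083 ft: δ_0 − R_B·δ_{BB} = 0.02083, so R_B = (0.062199 − 0.02083)/0.00126 = 32.82 kip.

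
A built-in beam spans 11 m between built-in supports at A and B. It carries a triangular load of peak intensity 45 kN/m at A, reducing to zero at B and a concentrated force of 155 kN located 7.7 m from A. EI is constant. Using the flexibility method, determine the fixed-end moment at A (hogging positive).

Take the two fixed-end moments M_A, M_B as redundants; the released structure is the simple span AB.
Simple-span end rotations at A and B under the given loads:
  at A: triangular load, peak 45: w₀L³/(45EI) = 1331/EI
  at B: triangular load, peak 45: 7w₀L³/(360EI) = 1165/EI
  at A: point load 155 at a = 7.7: Pab(L + b)/(6LEI) = 853.4/EI
  at B: point load 155 at a = 7.7: Pab(L + a)/(6LEI) = 1116/EI
  θ_A0 = 2184/EI,  θ_B0 = 2281/EI
Flexibility coefficients: a unit moment at one end gives L/(3EI) there and L/(6EI) at the far end, so f₁₁ = f₂₂ = 3.667/EI and f₁₂ = f₂₁ = 1.833/EI.
Compatibility — zero rotation at each built-in end:
  3.667 M_A + 1.833 M_B = 2184
  1.833 M_A + 3.667 M_B = 2281
Solving the pair gives M_A = 379.7 kN·m and M_B = 432.1 kN·m (hogging).

M_A = 379.7 kN·m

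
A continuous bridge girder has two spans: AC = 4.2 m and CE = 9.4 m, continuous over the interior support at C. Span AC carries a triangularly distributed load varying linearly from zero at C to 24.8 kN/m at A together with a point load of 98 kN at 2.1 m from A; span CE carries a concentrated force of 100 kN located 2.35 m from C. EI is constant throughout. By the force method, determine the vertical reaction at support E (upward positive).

Insert a hinge at C; M_C is the redundant, and each span becomes simply supported.
Discontinuity in slope at C on the released structure — sum the simple-span end rotations:
  span AC: triangular load, peak 24.8: 7w₀L³/(360EI) = 35.73/EI
  span AC: point load 98 at a = 2.1: Pab(L + a)/(6LEI) = 108/EI
  span CE: point load 100 at a = 2.35: Pab(L + b)/(6LEI) = 483.2/EI
  relative rotation θ_0 = (143.8 + 483.2)/EI = 627/EI
A unit hogging moment at C produces rotation L₁/(3EI) + L₂/(3EI) = 4.533/EI.
Slope continuity at C: θ_0 = M_C·4.533/EI, so M_C = 627/4.533 = 138.3 kN·m (hogging).
Span CE, ΣM about E: R_C^{CE}·9.4 = 705 + 138.3, so R_C^{CE} = 89.71 kN and R_E = 100 − 89.71 = 10.29 kN.

R_E = 10.29 kN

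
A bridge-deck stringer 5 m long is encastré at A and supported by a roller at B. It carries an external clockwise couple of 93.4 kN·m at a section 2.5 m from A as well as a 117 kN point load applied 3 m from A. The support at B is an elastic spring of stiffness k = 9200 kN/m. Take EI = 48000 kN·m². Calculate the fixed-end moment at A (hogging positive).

Release the roller at B. Primary structure: cantilever fixed at A.
Downward deflection at the released point B due to the loads:
  clockwise couple 93.4 at a = 2.5: M₀a(2L − a)/(2EI) = 875.6/EI
  point load 117 at a = 3: Pa²(3L − a)/(6EI) = 2106/EI
  δ_0 = 2982/EI
Flexibility coefficient — unit upward force at B: δ_{BB} = L³/(3EI) = 41.67/EI.
With EI = 48000 kN·m²: δ_0 = 0.062117 m and δ_{BB} = 0.000868 m/kN.
Compatibility — the spring shortens by R_B/k under the reaction it provides: δ_0 − R_B·δ_{BB} = R_B/k. With 1/k = 0.000109 m/kN, R_B = δ_0 / (δ_{BB} + 1/k) = 0.062117 / (0.000868 + 0.000109) = 63.6 kN.
Moment equilibrium about A: M_A = Σ(load moments about A) − R_B·L = 444.4 − 63.6×5 = 126.4 kN·m.

M_A = 126.4 kN·m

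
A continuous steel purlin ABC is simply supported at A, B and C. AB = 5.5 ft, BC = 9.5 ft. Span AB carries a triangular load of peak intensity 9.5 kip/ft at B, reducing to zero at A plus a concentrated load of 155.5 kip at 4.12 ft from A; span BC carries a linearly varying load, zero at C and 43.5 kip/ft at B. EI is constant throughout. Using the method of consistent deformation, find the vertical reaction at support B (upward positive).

R_B = 336.1 kip

Release continuity at B by inserting a hinge; the redundant is the internal moment M_B. The primary structure is two simply-supported spans AB and BC.
End slopes at the hinge B, treating each span as simply supported:
  span AB: triangular load, peak 9.5: w₀L³/(45EI) = 35.12/EI
  span AB: point load 155.5 at a = 4.12: Pab(L + a)/(6LEI) = 257.7/EI
  span BC: triangular load, peak 43.5: w₀L³/(45EI) = 828.8/EI
  relative rotation θ_0 = (292.9 + 828.8)/EI = 1122/EI
A unit hogging moment at B produces rotation L₁/(3EI) + L₂/(3EI) = 5/EI.
Slope continuity at B: θ_0 = M_B·5/EI, so M_B = 1122/5 = 224.3 kip·ft (hogging).
Span AB, ΣM about A with M_B applied at B: R_B^{AB}·5.5 = 736.5 + 224.3, so R_B^{AB} = 174.7 kip and R_A = 181.6 − 174.7 = 6.937 kip.
Span BC, ΣM about C: R_B^{BC}·9.5 = 1309 + 224.3, so R_B^{BC} = 161.4 kip and R_C = 206.6 − 161.4 = 45.26 kip.
R_B = 174.7 + 161.4 = 336.1 kip.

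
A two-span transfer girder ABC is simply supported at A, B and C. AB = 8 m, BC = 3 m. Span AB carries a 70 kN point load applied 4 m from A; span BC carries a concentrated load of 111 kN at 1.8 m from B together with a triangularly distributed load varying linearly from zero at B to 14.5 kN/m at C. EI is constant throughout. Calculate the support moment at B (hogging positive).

M_B = 93.7 kN·m

Release continuity at B by inserting a hinge; the redundant is the internal moment M_B. The primary structure is two simply-supported spans AB and BC.
Discontinuity in slope at B on the released structure — sum the simple-span end rotations:
  span AB: point load 70 at a = 4: Pab(L + a)/(6LEI) = 280/EI
  span BC: point load 111 at a = 1.8: Pab(L + b)/(6LEI) = 55.94/EI
  span BC: triangular load, peak 14.5: 7w₀L³/(360EI) = 7.612/EI
  relative rotation θ_0 = (280 + 63.56)/EI = 343.6/EI
A unit hogging moment at B produces rotation L₁/(3EI) + L₂/(3EI) = 3.667/EI.
Slope continuity at B: θ_0 = M_B·3.667/EI, so M_B = 343.6/3.667 = 93.7 kN·m (hogging).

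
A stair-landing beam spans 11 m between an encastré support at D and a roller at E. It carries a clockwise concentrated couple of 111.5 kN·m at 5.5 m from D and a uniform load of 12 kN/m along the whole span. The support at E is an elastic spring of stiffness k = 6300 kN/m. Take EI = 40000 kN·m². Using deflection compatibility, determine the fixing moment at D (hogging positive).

Choose R_E as the redundant. The primary structure is the cantilever fixed at D.
Primary-structure tip deflection at E by superposition:
  clockwise couple 111.5 at a = 5.5: M₀a(2L − a)/(2EI) = 5059/EI
  UDL 12: wL⁴/(8EI) = 21962/EI
  δ_0 = 27021/EI
Tip deflection under a unit load at E: L³/(3EI) = 443.7/EI.
With EI = 40000 kN·m²: δ_0 = 0.67552 m and δ_{EE} = 0.011092 m/kN.
Compatibility — the spring shortens by R_E/k under the reaction it provides: δ_0 − R_E·δ_{EE} = R_E/k. With 1/k = 0.000159 m/kN, R_E = δ_0 / (δ_{EE} + 1/k) = 0.67552 / (0.011092 + 0.000159) = 60.04 kN.
Moment equilibrium about D: M_D = Σ(load moments about D) − R_E·L = 837.5 − 60.04×11 = 177 kN·m.

M_D = 177 kN·m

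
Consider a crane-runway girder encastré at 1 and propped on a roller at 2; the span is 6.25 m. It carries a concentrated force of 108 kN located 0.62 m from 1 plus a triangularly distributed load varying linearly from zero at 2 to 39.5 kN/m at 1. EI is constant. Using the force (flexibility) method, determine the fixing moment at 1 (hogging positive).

M_1 = 160.2 kN·m

Choose R_2 as the redundant. The primary structure is the cantilever fixed at 1.
Deflection at 2 on the released cantilever, summing each load's contribution:
  point load 108 at a = 0.62: Pa²(3L − a)/(6EI) = 125.4/EI
  triangular load, peak 39.5 at the fixed end: w₀L⁴/(30EI) = 2009/EI
  δ_0 = 2135/EI
Tip deflection under a unit load at 2: L³/(3EI) = 81.38/EI.
Compatibility at 2: δ_0 − R_2·δ_{22} = 0, so R_2 = 2135/81.38 = 26.23 kN.
Moment equilibrium about 1: M_1 = Σ(load moments about 1) − R_2·L = 324.1 − 26.23×6.25 = 160.2 kN·m.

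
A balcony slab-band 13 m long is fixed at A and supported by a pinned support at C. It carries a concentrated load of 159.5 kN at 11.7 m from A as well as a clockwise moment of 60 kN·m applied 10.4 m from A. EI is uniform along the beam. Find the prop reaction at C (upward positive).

Choose R_C as the redundant. The primary structure is the cantilever fixed at A.
Deflection at C on the released cantilever, summing each load's contribution:
  point load 159.5 at a = 11.7: Pa²(3L − a)/(6EI) = 99344/EI
  clockwise couple 60 at a = 10.4: M₀a(2L − a)/(2EI) = 4867/EI
  δ_0 = 104212/EI
Flexibility coefficient — unit upward force at C: δ_{CC} = L³/(3EI) = 732.3/EI.
Compatibility at C: δ_0 − R_C·δ_{CC} = 0, so R_C = 104212/732.3 = 142.3 kN.

R_C = 142.3 kN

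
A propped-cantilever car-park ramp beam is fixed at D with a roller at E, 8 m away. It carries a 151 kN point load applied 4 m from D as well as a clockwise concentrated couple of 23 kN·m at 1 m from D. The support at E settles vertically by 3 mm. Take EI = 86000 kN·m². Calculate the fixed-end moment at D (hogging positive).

M_D = 253.5 kN·m

Release the roller at E. Primary structure: cantilever fixed at D.
Downward deflection at the released point E due to the loads:
  point load 151 at a = 4: Pa²(3L − a)/(6EI) = 8053/EI
  clockwise couple 23 at a = 1: M₀a(2L − a)/(2EI) = 172.5/EI
  δ_0 = 8226/EI
Flexibility coefficient — unit upward force at E: δ_{EE} = L³/(3EI) = 170.7/EI.
With EI = 86000 kN·m²: δ_0 = 0.095649 m and δ_{EE} = 0.001984 m/kN.
Compatibility — the beam at E must follow the support down by 0.003 m: δ_0 − R_E·δ_{EE} = 0.003, so R_E = (0.095649 − 0.003)/0.001984 = 46.69 kN.
Moment equilibrium about D: M_D = Σ(load moments about D) − R_E·L = 627 − 46.69×8 = 253.5 kN·m.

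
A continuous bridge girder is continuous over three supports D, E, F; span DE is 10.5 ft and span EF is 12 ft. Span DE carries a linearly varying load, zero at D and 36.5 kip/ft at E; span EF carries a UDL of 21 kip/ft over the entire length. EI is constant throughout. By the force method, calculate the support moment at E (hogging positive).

M_E = 326.8 kip·ft

Insert a hinge at E; M_E is the redundant, and each span becomes simply supported.
End slopes at the hinge E, treating each span as simply supported:
  span DE: triangular load, peak 36.5: w₀L³/(45EI) = 939/EI
  span EF: UDL 21: wL³/(24EI) = 1512/EI
  relative rotation θ_0 = (939 + 1512)/EI = 2451/EI
A unit hogging moment at E produces rotation L₁/(3EI) + L₂/(3EI) = 7.5/EI.
Compatibility: M_E·(L₁+L₂)/(3EI) = θ_0, giving M_E = 326.8 kip·ft (hogging).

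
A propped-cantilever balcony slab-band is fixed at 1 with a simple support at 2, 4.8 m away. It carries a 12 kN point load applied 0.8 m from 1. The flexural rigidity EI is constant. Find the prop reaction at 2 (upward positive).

R_2 = 0.4722 kN

Remove the prop at 2; the released (primary) structure is a cantilever built in at 1.
Free-end deflection of the primary structure under the applied loading (downward +):
  point load 12 at a = 0.8: Pa²(3L − a)/(6EI) = 17.41/EI
Flexibility coefficient — unit upward force at 2: δ_{22} = L³/(3EI) = 36.86/EI.
The prop prevents deflection at 2: R_2 = δ_0/δ_{22} = 17.41/36.86 = 0.4722 kN.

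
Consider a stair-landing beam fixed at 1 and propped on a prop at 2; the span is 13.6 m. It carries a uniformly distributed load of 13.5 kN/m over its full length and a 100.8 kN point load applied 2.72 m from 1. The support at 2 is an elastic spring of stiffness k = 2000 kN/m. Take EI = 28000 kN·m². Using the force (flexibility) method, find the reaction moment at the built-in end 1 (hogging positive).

Take the reaction at 2 as the redundant and release it; the primary structure is a cantilever fixed at 1.
Deflection at 2 on the released cantilever, summing each load's contribution:
  UDL 13.5: wL⁴/(8EI) = 57730/EI
  point load 100.8 at a = 2.72: Pa²(3L − a)/(6EI) = 4733/EI
  δ_0 = 62463/EI
Flexibility coefficient — unit upward force at 2: δ_{22} = L³/(3EI) = 838.5/EI.
With EI = 28000 kN·m²: δ_0 = 2.2308 m and δ_{22} = 0.029946 m/kN.
Compatibility — the spring shortens by R_2/k under the reaction it provides: δ_0 − R_2·δ_{22} = R_2/k. With 1/k = 0.0005 m/kN, R_2 = δ_0 / (δ_{22} + 1/k) = 2.2308 / (0.029946 + 0.0005) = 73.27 kN.
Moment equilibrium about 1: M_1 = Σ(load moments about 1) − R_2·L = 1523 − 73.27×13.6 = 526.2 kN·m.

M_1 = 526.2 kN·m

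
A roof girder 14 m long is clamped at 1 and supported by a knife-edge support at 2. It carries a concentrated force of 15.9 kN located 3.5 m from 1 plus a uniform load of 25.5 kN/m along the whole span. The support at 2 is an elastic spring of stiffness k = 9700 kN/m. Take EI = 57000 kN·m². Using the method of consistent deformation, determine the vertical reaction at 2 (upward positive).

R_2 = 134.4 kN

Choose R_2 as the redundant. The primary structure is the cantilever fixed at 1.
Deflection at 2 on the released cantilever, summing each load's contribution:
  point load 15.9 at a = 3.5: Pa²(3L − a)/(6EI) = 1250/EI
  UDL 25.5: wL⁴/(8EI) = 122451/EI
  δ_0 = 123701/EI
Flexibility coefficient — unit upward force at 2: δ_{22} = L³/(3EI) = 914.7/EI.
With EI = 57000 kN·m²: δ_0 = 2.1702 m and δ_{22} = 0.016047 m/kN.
Compatibility — the spring shortens by R_2/k under the reaction it provides: δ_0 − R_2·δ_{22} = R_2/k. With 1/k = 0.000103 m/kN, R_2 = δ_0 / (δ_{22} + 1/k) = 2.1702 / (0.016047 + 0.000103) = 134.4 kN.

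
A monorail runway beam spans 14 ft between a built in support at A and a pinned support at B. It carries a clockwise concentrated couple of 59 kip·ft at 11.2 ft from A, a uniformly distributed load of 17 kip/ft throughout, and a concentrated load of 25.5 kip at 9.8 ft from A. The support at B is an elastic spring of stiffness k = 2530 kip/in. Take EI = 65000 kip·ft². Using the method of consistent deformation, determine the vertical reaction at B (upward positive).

R_B = 109.4 kip

Release the roller at B. Primary structure: cantilever fixed at A.
Free-end deflection of the primary structure under the applied loading (downward +):
  clockwise couple 59 at a = 11.2: M₀a(2L − a)/(2EI) = 5551/EI
  UDL 17: wL⁴/(8EI) = 81634/EI
  point load 25.5 at a = 9.8: Pa²(3L − a)/(6EI) = 13143/EI
  δ_0 = 100328/EI
Flexibility coefficient — unit upward force at B: δ_{BB} = L³/(3EI) = 914.7/EI.
With EI = 65000 kip·ft²: δ_0 = 1.5435 ft and δ_{BB} = 0.014072 ft/kip.
Compatibility — the spring shortens by R_B/k under the reaction it provides: δ_0 − R_B·δ_{BB} = R_B/k. With 1/k = 1/(2530×12) ft/kip = 0.000033 ft/kip, R_B = δ_0 / (δ_{BB} + 1/k) = 1.5435 / (0.014072 + 0.000033) = 109.4 kip.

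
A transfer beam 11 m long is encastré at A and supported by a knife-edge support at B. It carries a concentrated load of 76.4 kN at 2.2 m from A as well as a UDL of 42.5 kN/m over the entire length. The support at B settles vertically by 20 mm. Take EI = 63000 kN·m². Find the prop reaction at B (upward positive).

Take the reaction at B as the redundant and release it; the primary structure is a cantilever fixed at A.
Free-end deflection of the primary structure under the applied loading (downward +):
  point load 76.4 at a = 2.2: Pa²(3L − a)/(6EI) = 1898/EI
  UDL 42.5: wL⁴/(8EI) = 77780/EI
  δ_0 = 79678/EI
Flexibility coefficient — unit upward force at B: δ_{BB} = L³/(3EI) = 443.7/EI.
With EI = 63000 kN·m²: δ_0 = 1.2647 m and δ_{BB} = 0.007042 m/kN.
Compatibility — the beam at B must follow the support down by 0.02 m: δ_0 − R_B·δ_{BB} = 0.02, so R_B = (1.2647 − 0.02)/0.007042 = 176.8 kN.

R_B = 176.8 kN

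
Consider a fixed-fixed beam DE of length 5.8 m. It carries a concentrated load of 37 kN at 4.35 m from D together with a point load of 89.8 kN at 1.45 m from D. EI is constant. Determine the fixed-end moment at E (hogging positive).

M_E = 54.59 kN·m

Take the two fixed-end moments M_D, M_E as redundants; the released structure is the simple span DE.
On the primary (simply-supported) span, the end slopes from the loading are:
  at D: point load 37 at a = 4.35: Pab(L + b)/(6LEI) = 48.62/EI
  at E: point load 37 at a = 4.35: Pab(L + a)/(6LEI) = 68.07/EI
  at D: point load 89.8 at a = 1.45: Pab(L + b)/(6LEI) = 165.2/EI
  at E: point load 89.8 at a = 1.45: Pab(L + a)/(6LEI) = 118/EI
  θ_D0 = 213.8/EI,  θ_E0 = 186.1/EI
Flexibility coefficients: a unit moment at one end gives L/(3EI) there and L/(6EI) at the far end, so f₁₁ = f₂₂ = 1.933/EI and f₁₂ = f₂₁ = 0.9667/EI.
Compatibility — zero rotation at each built-in end:
  1.933 M_D + 0.9667 M_E = 213.8
  0.9667 M_D + 1.933 M_E = 186.1
Solving the pair gives M_D = 83.3 kN·m and M_E = 54.59 kN·m (hogging).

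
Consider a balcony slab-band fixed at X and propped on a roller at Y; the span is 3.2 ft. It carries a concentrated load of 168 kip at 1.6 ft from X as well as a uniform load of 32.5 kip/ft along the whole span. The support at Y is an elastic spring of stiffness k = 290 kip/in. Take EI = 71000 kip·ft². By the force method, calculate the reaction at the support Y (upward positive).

Take the reaction at Y as the redundant and release it; the primary structure is a cantilever fixed at X.
Free-end deflection of the primary structure under the applied loading (downward +):
  point load 168 at a = 1.6: Pa²(3L − a)/(6EI) = 573.4/EI
  UDL 32.5: wL⁴/(8EI) = 426/EI
  δ_0 = 999.4/EI
Flexibility coefficient — unit upward force at Y: δ_{YY} = L³/(3EI) = 10.92/EI.
With EI = 71000 kip·ft²: δ_0 = 0.014076 ft and δ_{YY} = 0.000154 ft/kip.
Compatibility — the spring shortens by R_Y/k under the reaction it provides: δ_0 − R_Y·δ_{YY} = R_Y/k. With 1/k = 1/(290×12) ft/kip = 0.000287 ft/kip, R_Y = δ_0 / (δ_{YY} + 1/k) = 0.014076 / (0.000154 + 0.000287) = 31.91 kip.

R_Y = 31.91 kip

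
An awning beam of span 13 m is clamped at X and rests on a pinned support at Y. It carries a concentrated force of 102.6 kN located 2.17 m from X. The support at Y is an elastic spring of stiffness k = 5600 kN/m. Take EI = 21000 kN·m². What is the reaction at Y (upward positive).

Remove the prop at Y; the released (primary) structure is a cantilever built in at X.
Deflection at Y on the released cantilever, summing each load's contribution:
  point load 102.6 at a = 2.17: Pa²(3L − a)/(6EI) = 2966/EI
Flexibility coefficient — unit upward force at Y: δ_{YY} = L³/(3EI) = 732.3/EI.
With EI = 21000 kN·m²: δ_0 = 0.14122 m and δ_{YY} = 0.034873 m/kN.
Compatibility — the spring shortens by R_Y/k under the reaction it provides: δ_0 − R_Y·δ_{YY} = R_Y/k. With 1/k = 0.000179 m/kN, R_Y = δ_0 / (δ_{YY} + 1/k) = 0.14122 / (0.034873 + 0.000179) = 4.029 kN.

R_Y = 4.029 kN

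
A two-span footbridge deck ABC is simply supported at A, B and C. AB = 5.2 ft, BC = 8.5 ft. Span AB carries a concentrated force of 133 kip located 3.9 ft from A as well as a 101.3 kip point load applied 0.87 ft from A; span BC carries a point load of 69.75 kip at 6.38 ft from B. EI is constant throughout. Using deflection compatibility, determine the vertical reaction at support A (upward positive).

Release continuity at B by inserting a hinge; the redundant is the internal moment M_B. The primary structure is two simply-supported spans AB and BC.
Discontinuity in slope at B on the released structure — sum the simple-span end rotations:
  span AB: point load 133 at a = 3.9: Pab(L + a)/(6LEI) = 196.7/EI
  span AB: point load 101.3 at a = 0.87: Pab(L + a)/(6LEI) = 74.24/EI
  span BC: point load 69.75 at a = 6.38: Pab(L + b)/(6LEI) = 196.5/EI
  relative rotation θ_0 = (270.9 + 196.5)/EI = 467.4/EI
A unit hogging moment at B produces rotation L₁/(3EI) + L₂/(3EI) = 4.567/EI.
Slope continuity at B: θ_0 = M_B·4.567/EI, so M_B = 467.4/4.567 = 102.3 kip·ft (hogging).
Span AB, ΣM about A with M_B applied at B: R_B^{AB}·5.2 = 606.8 + 102.3, so R_B^{AB} = 136.4 kip and R_A = 234.3 − 136.4 = 97.92 kip.

R_A = 97.92 kip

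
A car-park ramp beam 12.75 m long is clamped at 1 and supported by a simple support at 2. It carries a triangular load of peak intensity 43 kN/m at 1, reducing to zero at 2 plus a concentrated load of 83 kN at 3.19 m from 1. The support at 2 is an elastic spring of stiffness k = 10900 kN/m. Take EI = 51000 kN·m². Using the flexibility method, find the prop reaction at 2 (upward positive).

R_2 = 61.55 kN

Remove the prop at 2; the released (primary) structure is a cantilever built in at 1.
Downward deflection at the released point 2 due to the loads:
  triangular load, peak 43 at the fixed end: w₀L⁴/(30EI) = 37878/EI
  point load 83 at a = 3.19: Pa²(3L − a)/(6EI) = 4935/EI
  δ_0 = 42813/EI
Flexibility coefficient — unit upward force at 2: δ_{22} = L³/(3EI) = 690.9/EI.
With EI = 51000 kN·m²: δ_0 = 0.83948 m and δ_{22} = 0.013547 m/kN.
Compatibility — the spring shortens by R_2/k under the reaction it provides: δ_0 − R_2·δ_{22} = R_2/k. With 1/k = 0.000092 m/kN, R_2 = δ_0 / (δ_{22} + 1/k) = 0.83948 / (0.013547 + 0.000092) = 61.55 kN.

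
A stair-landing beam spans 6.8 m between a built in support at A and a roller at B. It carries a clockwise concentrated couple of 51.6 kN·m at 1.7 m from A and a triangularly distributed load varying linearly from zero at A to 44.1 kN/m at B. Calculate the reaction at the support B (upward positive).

Remove the prop at B; the released (primary) structure is a cantilever built in at A.
Downward deflection at the released point B due to the loads:
  clockwise couple 51.6 at a = 1.7: M₀a(2L − a)/(2EI) = 521.9/EI
  triangular load, peak 44.1 at the free end: 11w₀L⁴/(120EI) = 8643/EI
  δ_0 = 9165/EI
Flexibility coefficient — unit upward force at B: δ_{BB} = L³/(3EI) = 104.8/EI.
The prop prevents deflection at B: R_B = δ_0/δ_{BB} = 9165/104.8 = 87.45 kN.

R_B = 87.45 kN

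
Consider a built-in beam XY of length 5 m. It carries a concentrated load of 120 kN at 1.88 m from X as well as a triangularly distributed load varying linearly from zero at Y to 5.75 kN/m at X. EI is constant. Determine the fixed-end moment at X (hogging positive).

M_X = 95.03 kN·m

Release both end moments; the primary structure is a simply-supported span XY with redundants M_X and M_Y.
Simple-span end rotations at X and Y under the given loads:
  at X: point load 120 at a = 1.88: Pab(L + b)/(6LEI) = 190.5/EI
  at Y: point load 120 at a = 1.88: Pab(L + a)/(6LEI) = 161.4/EI
  at X: triangular load, peak 5.75: w₀L³/(45EI) = 15.97/EI
  at Y: triangular load, peak 5.75: 7w₀L³/(360EI) = 13.98/EI
  θ_X0 = 206.5/EI,  θ_Y0 = 175.4/EI
Flexibility coefficients: a unit moment at one end gives L/(3EI) there and L/(6EI) at the far end, so f₁₁ = f₂₂ = 1.667/EI and f₁₂ = f₂₁ = 0.8333/EI.
Compatibility — zero rotation at each built-in end:
  1.667 M_X + 0.8333 M_Y = 206.5
  0.8333 M_X + 1.667 M_Y = 175.4
Solving the pair gives M_X = 95.03 kN·m and M_Y = 57.72 kN·m (hogging).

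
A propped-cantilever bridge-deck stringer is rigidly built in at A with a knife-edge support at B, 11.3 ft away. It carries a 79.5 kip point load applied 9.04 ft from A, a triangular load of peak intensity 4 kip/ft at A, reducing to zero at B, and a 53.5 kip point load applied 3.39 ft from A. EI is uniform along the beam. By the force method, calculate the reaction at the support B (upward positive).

R_B = 66.99 kip

Choose R_B as the redundant. The primary structure is the cantilever fixed at A.
Free-end deflection of the primary structure under the applied loading (downward +):
  point load 79.5 at a = 9.04: Pa²(3L − a)/(6EI) = 26919/EI
  triangular load, peak 4 at the fixed end: w₀L⁴/(30EI) = 2174/EI
  point load 53.5 at a = 3.39: Pa²(3L − a)/(6EI) = 3126/EI
  δ_0 = 32219/EI
Flexibility coefficient — unit upward force at B: δ_{BB} = L³/(3EI) = 481/EI.
The prop prevents deflection at B: R_B = δ_0/δ_{BB} = 32219/481 = 66.99 kip.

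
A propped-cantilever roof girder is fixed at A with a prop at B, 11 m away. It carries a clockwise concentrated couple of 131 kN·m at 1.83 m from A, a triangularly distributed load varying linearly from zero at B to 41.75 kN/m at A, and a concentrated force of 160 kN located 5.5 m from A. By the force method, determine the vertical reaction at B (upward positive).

R_B = 101.4 kN

Remove the prop at B; the released (primary) structure is a cantilever built in at A.
Downward deflection at the released point B due to the loads:
  clockwise couple 131 at a = 1.83: M₀a(2L − a)/(2EI) = 2418/EI
  triangular load, peak 41.75 at the fixed end: w₀L⁴/(30EI) = 20375/EI
  point load 160 at a = 5.5: Pa²(3L − a)/(6EI) = 22183/EI
  δ_0 = 44976/EI
Tip deflection under a unit load at B: L³/(3EI) = 443.7/EI.
Compatibility at B: δ_0 − R_B·δ_{BB} = 0, so R_B = 44976/443.7 = 101.4 kN.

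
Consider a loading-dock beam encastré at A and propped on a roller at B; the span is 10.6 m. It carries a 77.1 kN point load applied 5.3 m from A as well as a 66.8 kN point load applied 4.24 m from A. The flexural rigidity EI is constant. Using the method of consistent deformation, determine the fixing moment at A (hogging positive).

M_A = 289.2 kN·m

Choose R_B as the redundant. The primary structure is the cantilever fixed at A.
Primary-structure tip deflection at B by superposition:
  point load 77.1 at a = 5.3: Pa²(3L − a)/(6EI) = 9565/EI
  point load 66.8 at a = 4.24: Pa²(3L − a)/(6EI) = 5516/EI
  δ_0 = 15081/EI
Tip deflection under a unit load at B: L³/(3EI) = 397/EI.
Compatibility at B: δ_0 − R_B·δ_{BB} = 0, so R_B = 15081/397 = 37.99 kN.
Moment equilibrium about A: M_A = Σ(load moments about A) − R_B·L = 691.9 − 37.99×10.6 = 289.2 kN·m.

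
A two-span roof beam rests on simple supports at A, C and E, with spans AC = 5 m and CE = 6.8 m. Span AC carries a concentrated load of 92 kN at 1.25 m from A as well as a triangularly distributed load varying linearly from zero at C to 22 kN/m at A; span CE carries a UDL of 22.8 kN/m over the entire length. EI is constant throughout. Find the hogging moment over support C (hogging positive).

M_C = 112.4 kN·m

Take M_C as the redundant. Released structure: two simple spans AC and CE with a hinge at C.
Rotations at C on the released spans (each span's end-slope, ×1/EI):
  span AC: point load 92 at a = 1.25: Pab(L + a)/(6LEI) = 89.84/EI
  span AC: triangular load, peak 22: 7w₀L³/(360EI) = 53.47/EI
  span CE: UDL 22.8: wL³/(24EI) = 298.7/EI
  relative rotation θ_0 = (143.3 + 298.7)/EI = 442/EI
A unit hogging moment at C produces rotation L₁/(3EI) + L₂/(3EI) = 3.933/EI.
Slope continuity at C: θ_0 = M_C·3.933/EI, so M_C = 442/3.933 = 112.4 kN·m (hogging).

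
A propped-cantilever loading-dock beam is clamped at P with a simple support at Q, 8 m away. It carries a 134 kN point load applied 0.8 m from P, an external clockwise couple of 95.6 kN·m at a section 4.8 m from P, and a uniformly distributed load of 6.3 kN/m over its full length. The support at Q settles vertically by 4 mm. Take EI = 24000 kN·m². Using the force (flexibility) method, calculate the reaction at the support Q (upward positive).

Remove the prop at Q; the released (primary) structure is a cantilever built in at P.
Downward deflection at the released point Q due to the loads:
  point load 134 at a = 0.8: Pa²(3L − a)/(6EI) = 331.6/EI
  clockwise couple 95.6 at a = 4.8: M₀a(2L − a)/(2EI) = 2570/EI
  UDL 6.3: wL⁴/(8EI) = 3226/EI
  δ_0 = 6127/EI
Tip deflection under a unit load at Q: L³/(3EI) = 170.7/EI.
With EI = 24000 kN·m²: δ_0 = 0.25529 m and δ_{QQ} = 0.007111 m/kN.
Compatibility — the beam at Q must follow the support down by 0.004 m: δ_0 − R_Q·δ_{QQ} = 0.004, so R_Q = (0.25529 − 0.004)/0.007111 = 35.34 kN.

R_Q = 35.34 kN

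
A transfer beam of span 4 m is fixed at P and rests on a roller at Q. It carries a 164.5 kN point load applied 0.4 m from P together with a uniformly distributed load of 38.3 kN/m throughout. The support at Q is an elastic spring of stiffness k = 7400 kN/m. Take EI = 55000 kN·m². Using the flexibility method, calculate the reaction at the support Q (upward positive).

R_Q = 44.38 kN

Take the reaction at Q as the redundant and release it; the primary structure is a cantilever fixed at P.
Downward deflection at the released point Q due to the loads:
  point load 164.5 at a = 0.4: Pa²(3L − a)/(6EI) = 50.89/EI
  UDL 38.3: wL⁴/(8EI) = 1226/EI
  δ_0 = 1276/EI
Flexibility coefficient — unit upward force at Q: δ_{QQ} = L³/(3EI) = 21.33/EI.
With EI = 55000 kN·m²: δ_0 = 0.023209 m and δ_{QQ} = 0.000388 m/kN.
Compatibility — the spring shortens by R_Q/k under the reaction it provides: δ_0 − R_Q·δ_{QQ} = R_Q/k. With 1/k = 0.000135 m/kN, R_Q = δ_0 / (δ_{QQ} + 1/k) = 0.023209 / (0.000388 + 0.000135) = 44.38 kN.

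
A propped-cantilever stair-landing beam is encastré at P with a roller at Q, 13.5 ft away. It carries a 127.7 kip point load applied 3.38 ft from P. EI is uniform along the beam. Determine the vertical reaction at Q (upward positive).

R_Q = 11.01 kip

Choose R_Q as the redundant. The primary structure is the cantilever fixed at P.
Primary-structure tip deflection at Q by superposition:
  point load 127.7 at a = 3.38: Pa²(3L − a)/(6EI) = 9026/EI
Flexibility coefficient — unit upward force at Q: δ_{QQ} = L³/(3EI) = 820.1/EI.
The prop prevents deflection at Q: R_Q = δ_0/δ_{QQ} = 9026/820.1 = 11.01 kip.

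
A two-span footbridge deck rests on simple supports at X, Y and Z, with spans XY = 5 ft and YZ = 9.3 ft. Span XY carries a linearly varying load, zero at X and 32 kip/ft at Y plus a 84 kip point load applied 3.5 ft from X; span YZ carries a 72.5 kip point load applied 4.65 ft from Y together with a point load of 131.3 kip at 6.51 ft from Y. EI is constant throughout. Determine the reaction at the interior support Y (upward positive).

Take M_Y as the redundant. Released structure: two simple spans XY and YZ with a hinge at Y.
End slopes at the hinge Y, treating each span as simply supported:
  span XY: triangular load, peak 32: w₀L³/(45EI) = 88.89/EI
  span XY: point load 84 at a = 3.5: Pab(L + a)/(6LEI) = 125/EI
  span YZ: point load 72.5 at a = 4.65: Pab(L + b)/(6LEI) = 391.9/EI
  span YZ: point load 131.3 at a = 6.51: Pab(L + b)/(6LEI) = 516.7/EI
  relative rotation θ_0 = (213.8 + 908.6)/EI = 1122/EI
A unit hogging moment at Y produces rotation L₁/(3EI) + L₂/(3EI) = 4.767/EI.
Slope continuity at Y: θ_0 = M_Y·4.767/EI, so M_Y = 1122/4.767 = 235.5 kip·ft (hogging).
Span XY, ΣM about X with M_Y applied at Y: R_Y^{XY}·5 = 560.7 + 235.5, so R_Y^{XY} = 159.2 kip and R_X = 164 − 159.2 = 4.771 kip.
Span YZ, ΣM about Z: R_Y^{YZ}·9.3 = 703.5 + 235.5, so R_Y^{YZ} = 101 kip and R_Z = 203.8 − 101 = 102.8 kip.
R_Y = 159.2 + 101 = 260.2 kip.

R_Y = 260.2 kip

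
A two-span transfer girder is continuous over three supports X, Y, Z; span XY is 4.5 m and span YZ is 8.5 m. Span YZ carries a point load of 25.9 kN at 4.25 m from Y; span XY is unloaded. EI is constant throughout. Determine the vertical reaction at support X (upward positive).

Take M_Y as the redundant. Released structure: two simple spans XY and YZ with a hinge at Y.
Rotations at Y on the released spans (each span's end-slope, ×1/EI):
  span YZ: point load 25.9 at a = 4.25: Pab(L + b)/(6LEI) = 117/EI
  relative rotation θ_0 = (0 + 117)/EI = 117/EI
A unit hogging moment at Y produces rotation L₁/(3EI) + L₂/(3EI) = 4.333/EI.
Slope continuity at Y: θ_0 = M_Y·4.333/EI, so M_Y = 117/4.333 = 26.99 kN·m (hogging).
Span XY, ΣM about X with M_Y applied at Y: R_Y^{XY}·4.5 = 0 + 26.99, so R_Y^{XY} = 5.998 kN and R_X = 0 − 5.998 = -5.998 kN.

R_X = -5.998 kN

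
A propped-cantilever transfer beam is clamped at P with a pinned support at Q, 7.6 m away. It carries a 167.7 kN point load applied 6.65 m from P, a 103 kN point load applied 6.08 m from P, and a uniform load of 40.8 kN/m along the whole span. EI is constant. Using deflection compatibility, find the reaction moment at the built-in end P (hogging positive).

M_P = 448.1 kN·m

Remove the prop at Q; the released (primary) structure is a cantilever built in at P.
Deflection at Q on the released cantilever, summing each load's contribution:
  point load 167.7 at a = 6.65: Pa²(3L − a)/(6EI) = 19962/EI
  point load 103 at a = 6.08: Pa²(3L − a)/(6EI) = 10610/EI
  UDL 40.8: wL⁴/(8EI) = 17015/EI
  δ_0 = 47587/EI
Tip deflection under a unit load at Q: L³/(3EI) = 146.3/EI.
Compatibility at Q: δ_0 − R_Q·δ_{QQ} = 0, so R_Q = 47587/146.3 = 325.2 kN.
Moment equilibrium about P: M_P = Σ(load moments about P) − R_Q·L = 2920 − 325.2×7.6 = 448.1 kN·m.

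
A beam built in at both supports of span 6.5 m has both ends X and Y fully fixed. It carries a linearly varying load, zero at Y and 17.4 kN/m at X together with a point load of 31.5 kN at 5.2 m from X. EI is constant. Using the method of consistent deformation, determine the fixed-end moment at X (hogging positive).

Release both end moments; the primary structure is a simply-supported span XY with redundants M_X and M_Y.
End rotations of the released simple span under the applied load (×1/EI):
  at X: triangular load, peak 17.4: w₀L³/(45EI) = 106.2/EI
  at Y: triangular load, peak 17.4: 7w₀L³/(360EI) = 92.91/EI
  at X: point load 31.5 at a = 5.2: Pab(L + b)/(6LEI) = 42.59/EI
  at Y: point load 31.5 at a = 5.2: Pab(L + a)/(6LEI) = 63.88/EI
  θ_X0 = 148.8/EI,  θ_Y0 = 156.8/EI
Flexibility coefficients: a unit moment at one end gives L/(3EI) there and L/(6EI) at the far end, so f₁₁ = f₂₂ = 2.167/EI and f₁₂ = f₂₁ = 1.083/EI.
Compatibility — zero rotation at each built-in end:
  2.167 M_X + 1.083 M_Y = 148.8
  1.083 M_X + 2.167 M_Y = 156.8
Solving the pair gives M_X = 43.31 kN·m and M_Y = 50.71 kN·m (hogging).

M_X = 43.31 kN·m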